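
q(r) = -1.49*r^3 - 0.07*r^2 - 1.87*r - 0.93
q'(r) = -4.47*r^2 - 0.14*r - 1.87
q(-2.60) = 29.65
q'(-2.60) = -31.72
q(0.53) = -2.16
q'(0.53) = -3.20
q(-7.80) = 716.48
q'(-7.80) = -272.73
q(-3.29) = 57.53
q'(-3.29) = -49.79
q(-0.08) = -0.78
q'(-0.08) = -1.89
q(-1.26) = 4.30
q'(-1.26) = -8.79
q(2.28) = -23.22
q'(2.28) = -25.43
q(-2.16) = 17.80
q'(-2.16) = -22.42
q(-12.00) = 2586.15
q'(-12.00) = -643.87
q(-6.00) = 329.61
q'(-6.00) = -161.95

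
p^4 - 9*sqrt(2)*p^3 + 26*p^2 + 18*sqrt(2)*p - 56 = (p - 7*sqrt(2))*(p - 2*sqrt(2))*(p - sqrt(2))*(p + sqrt(2))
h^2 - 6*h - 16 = (h - 8)*(h + 2)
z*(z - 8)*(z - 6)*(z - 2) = z^4 - 16*z^3 + 76*z^2 - 96*z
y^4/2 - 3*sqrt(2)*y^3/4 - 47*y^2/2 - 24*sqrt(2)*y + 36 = (y/2 + sqrt(2))*(y - 6*sqrt(2))*(y - sqrt(2)/2)*(y + 3*sqrt(2))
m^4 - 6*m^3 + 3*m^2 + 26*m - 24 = (m - 4)*(m - 3)*(m - 1)*(m + 2)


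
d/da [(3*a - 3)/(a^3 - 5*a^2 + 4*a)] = 6*(2 - a)/(a^2*(a^2 - 8*a + 16))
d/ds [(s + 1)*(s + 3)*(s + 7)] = 3*s^2 + 22*s + 31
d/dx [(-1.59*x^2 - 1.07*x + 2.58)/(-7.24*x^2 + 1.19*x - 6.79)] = (-9.6389*x^2 + 58.9506*x + 4.1951)/(52.4176*x^4 - 17.2312*x^3 + 99.7353*x^2 - 16.1602*x + 46.1041)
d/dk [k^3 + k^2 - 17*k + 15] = 3*k^2 + 2*k - 17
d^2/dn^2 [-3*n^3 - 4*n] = -18*n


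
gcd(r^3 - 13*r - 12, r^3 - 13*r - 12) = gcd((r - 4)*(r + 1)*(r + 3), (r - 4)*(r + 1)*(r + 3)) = r^3 - 13*r - 12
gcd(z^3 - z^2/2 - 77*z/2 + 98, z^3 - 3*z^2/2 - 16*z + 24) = z - 4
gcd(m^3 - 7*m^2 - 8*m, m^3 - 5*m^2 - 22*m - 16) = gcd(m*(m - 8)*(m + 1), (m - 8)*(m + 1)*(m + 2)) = m^2 - 7*m - 8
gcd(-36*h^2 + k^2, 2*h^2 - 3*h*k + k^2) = 1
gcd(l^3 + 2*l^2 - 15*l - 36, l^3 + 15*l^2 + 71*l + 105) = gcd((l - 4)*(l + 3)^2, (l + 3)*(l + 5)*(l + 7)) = l + 3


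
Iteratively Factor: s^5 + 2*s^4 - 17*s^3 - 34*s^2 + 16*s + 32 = (s + 4)*(s^4 - 2*s^3 - 9*s^2 + 2*s + 8) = (s + 2)*(s + 4)*(s^3 - 4*s^2 - s + 4) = (s - 4)*(s + 2)*(s + 4)*(s^2 - 1) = (s - 4)*(s + 1)*(s + 2)*(s + 4)*(s - 1)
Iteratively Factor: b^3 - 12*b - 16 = (b - 4)*(b^2 + 4*b + 4) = (b - 4)*(b + 2)*(b + 2)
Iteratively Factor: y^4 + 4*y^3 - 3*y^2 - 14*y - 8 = (y + 1)*(y^3 + 3*y^2 - 6*y - 8) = (y + 1)*(y + 4)*(y^2 - y - 2) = (y + 1)^2*(y + 4)*(y - 2)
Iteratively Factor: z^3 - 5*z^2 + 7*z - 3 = (z - 1)*(z^2 - 4*z + 3) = (z - 3)*(z - 1)*(z - 1)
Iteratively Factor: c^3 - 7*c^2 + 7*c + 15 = (c - 3)*(c^2 - 4*c - 5) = (c - 5)*(c - 3)*(c + 1)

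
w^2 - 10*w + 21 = (w - 7)*(w - 3)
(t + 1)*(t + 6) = t^2 + 7*t + 6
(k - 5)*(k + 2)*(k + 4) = k^3 + k^2 - 22*k - 40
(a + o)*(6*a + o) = 6*a^2 + 7*a*o + o^2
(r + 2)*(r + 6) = r^2 + 8*r + 12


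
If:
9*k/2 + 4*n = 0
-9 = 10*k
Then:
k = -9/10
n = 81/80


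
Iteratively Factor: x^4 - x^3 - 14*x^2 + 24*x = (x + 4)*(x^3 - 5*x^2 + 6*x) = x*(x + 4)*(x^2 - 5*x + 6) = x*(x - 3)*(x + 4)*(x - 2)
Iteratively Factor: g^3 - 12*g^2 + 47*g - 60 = (g - 3)*(g^2 - 9*g + 20) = (g - 4)*(g - 3)*(g - 5)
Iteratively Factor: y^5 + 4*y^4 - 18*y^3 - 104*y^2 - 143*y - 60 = (y + 4)*(y^4 - 18*y^2 - 32*y - 15) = (y + 3)*(y + 4)*(y^3 - 3*y^2 - 9*y - 5) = (y + 1)*(y + 3)*(y + 4)*(y^2 - 4*y - 5) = (y + 1)^2*(y + 3)*(y + 4)*(y - 5)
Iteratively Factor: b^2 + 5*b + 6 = (b + 2)*(b + 3)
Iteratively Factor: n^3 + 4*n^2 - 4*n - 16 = (n + 2)*(n^2 + 2*n - 8) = (n + 2)*(n + 4)*(n - 2)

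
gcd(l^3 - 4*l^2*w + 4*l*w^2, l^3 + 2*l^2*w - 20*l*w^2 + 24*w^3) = l^2 - 4*l*w + 4*w^2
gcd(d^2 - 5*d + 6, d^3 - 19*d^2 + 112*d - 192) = d - 3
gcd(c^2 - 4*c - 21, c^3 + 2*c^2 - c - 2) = 1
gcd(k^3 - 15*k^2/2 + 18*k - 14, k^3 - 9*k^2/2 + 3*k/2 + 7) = k^2 - 11*k/2 + 7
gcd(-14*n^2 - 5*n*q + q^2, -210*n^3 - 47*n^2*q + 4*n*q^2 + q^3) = -7*n + q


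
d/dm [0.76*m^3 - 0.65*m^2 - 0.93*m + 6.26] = 2.28*m^2 - 1.3*m - 0.93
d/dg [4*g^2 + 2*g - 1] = 8*g + 2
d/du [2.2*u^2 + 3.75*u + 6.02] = 4.4*u + 3.75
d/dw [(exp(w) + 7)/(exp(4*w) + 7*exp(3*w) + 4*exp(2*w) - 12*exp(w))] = (-3*exp(4*w) - 42*exp(3*w) - 151*exp(2*w) - 56*exp(w) + 84)*exp(-w)/(exp(6*w) + 14*exp(5*w) + 57*exp(4*w) + 32*exp(3*w) - 152*exp(2*w) - 96*exp(w) + 144)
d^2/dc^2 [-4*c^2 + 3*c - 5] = -8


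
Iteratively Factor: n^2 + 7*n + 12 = (n + 3)*(n + 4)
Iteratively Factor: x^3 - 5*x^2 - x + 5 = (x - 5)*(x^2 - 1) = (x - 5)*(x + 1)*(x - 1)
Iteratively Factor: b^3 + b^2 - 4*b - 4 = (b + 1)*(b^2 - 4) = (b - 2)*(b + 1)*(b + 2)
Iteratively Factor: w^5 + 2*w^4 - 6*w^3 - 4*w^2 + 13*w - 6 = (w - 1)*(w^4 + 3*w^3 - 3*w^2 - 7*w + 6) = (w - 1)*(w + 3)*(w^3 - 3*w + 2) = (w - 1)^2*(w + 3)*(w^2 + w - 2) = (w - 1)^2*(w + 2)*(w + 3)*(w - 1)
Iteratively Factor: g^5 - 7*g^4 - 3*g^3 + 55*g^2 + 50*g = (g + 2)*(g^4 - 9*g^3 + 15*g^2 + 25*g) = (g - 5)*(g + 2)*(g^3 - 4*g^2 - 5*g) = (g - 5)^2*(g + 2)*(g^2 + g) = (g - 5)^2*(g + 1)*(g + 2)*(g)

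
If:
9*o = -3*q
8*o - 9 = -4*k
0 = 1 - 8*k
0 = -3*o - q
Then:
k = 1/8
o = 17/16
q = -51/16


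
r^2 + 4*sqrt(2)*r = r*(r + 4*sqrt(2))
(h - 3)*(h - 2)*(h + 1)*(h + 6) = h^4 + 2*h^3 - 23*h^2 + 12*h + 36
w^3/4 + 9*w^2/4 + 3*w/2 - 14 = (w/4 + 1)*(w - 2)*(w + 7)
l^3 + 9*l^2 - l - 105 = (l - 3)*(l + 5)*(l + 7)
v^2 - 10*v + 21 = (v - 7)*(v - 3)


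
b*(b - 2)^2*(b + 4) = b^4 - 12*b^2 + 16*b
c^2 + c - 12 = (c - 3)*(c + 4)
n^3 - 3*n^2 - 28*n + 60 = (n - 6)*(n - 2)*(n + 5)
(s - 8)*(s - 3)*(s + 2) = s^3 - 9*s^2 + 2*s + 48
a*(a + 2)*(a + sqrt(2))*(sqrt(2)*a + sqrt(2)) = sqrt(2)*a^4 + 2*a^3 + 3*sqrt(2)*a^3 + 2*sqrt(2)*a^2 + 6*a^2 + 4*a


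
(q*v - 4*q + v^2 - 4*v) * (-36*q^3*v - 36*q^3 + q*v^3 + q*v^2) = -36*q^4*v^2 + 108*q^4*v + 144*q^4 - 36*q^3*v^3 + 108*q^3*v^2 + 144*q^3*v + q^2*v^4 - 3*q^2*v^3 - 4*q^2*v^2 + q*v^5 - 3*q*v^4 - 4*q*v^3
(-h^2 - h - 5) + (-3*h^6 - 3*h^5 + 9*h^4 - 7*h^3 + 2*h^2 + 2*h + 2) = -3*h^6 - 3*h^5 + 9*h^4 - 7*h^3 + h^2 + h - 3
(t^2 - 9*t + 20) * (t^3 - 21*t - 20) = t^5 - 9*t^4 - t^3 + 169*t^2 - 240*t - 400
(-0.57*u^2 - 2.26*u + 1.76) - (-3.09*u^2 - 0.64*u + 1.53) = 2.52*u^2 - 1.62*u + 0.23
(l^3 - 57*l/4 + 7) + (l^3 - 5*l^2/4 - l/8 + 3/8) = 2*l^3 - 5*l^2/4 - 115*l/8 + 59/8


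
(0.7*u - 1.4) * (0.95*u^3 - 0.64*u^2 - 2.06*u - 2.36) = 0.665*u^4 - 1.778*u^3 - 0.546*u^2 + 1.232*u + 3.304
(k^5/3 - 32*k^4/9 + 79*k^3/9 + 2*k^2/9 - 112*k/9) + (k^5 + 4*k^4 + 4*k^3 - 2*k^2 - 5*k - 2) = 4*k^5/3 + 4*k^4/9 + 115*k^3/9 - 16*k^2/9 - 157*k/9 - 2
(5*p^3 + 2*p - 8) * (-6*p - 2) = -30*p^4 - 10*p^3 - 12*p^2 + 44*p + 16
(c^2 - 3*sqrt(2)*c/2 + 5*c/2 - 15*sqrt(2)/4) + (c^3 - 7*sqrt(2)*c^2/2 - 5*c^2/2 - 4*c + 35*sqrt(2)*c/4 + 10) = c^3 - 7*sqrt(2)*c^2/2 - 3*c^2/2 - 3*c/2 + 29*sqrt(2)*c/4 - 15*sqrt(2)/4 + 10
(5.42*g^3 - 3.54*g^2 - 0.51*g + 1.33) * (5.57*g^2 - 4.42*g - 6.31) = 30.1894*g^5 - 43.6742*g^4 - 21.3941*g^3 + 31.9997*g^2 - 2.6605*g - 8.3923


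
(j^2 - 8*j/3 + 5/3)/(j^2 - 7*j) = (3*j^2 - 8*j + 5)/(3*j*(j - 7))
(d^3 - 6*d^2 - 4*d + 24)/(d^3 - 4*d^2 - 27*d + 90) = (d^2 - 4)/(d^2 + 2*d - 15)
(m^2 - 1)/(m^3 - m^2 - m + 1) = 1/(m - 1)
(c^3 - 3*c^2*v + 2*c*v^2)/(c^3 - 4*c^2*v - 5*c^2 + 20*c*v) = (c^2 - 3*c*v + 2*v^2)/(c^2 - 4*c*v - 5*c + 20*v)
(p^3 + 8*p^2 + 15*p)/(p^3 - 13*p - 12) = p*(p + 5)/(p^2 - 3*p - 4)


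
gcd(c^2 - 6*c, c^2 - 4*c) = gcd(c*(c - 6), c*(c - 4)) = c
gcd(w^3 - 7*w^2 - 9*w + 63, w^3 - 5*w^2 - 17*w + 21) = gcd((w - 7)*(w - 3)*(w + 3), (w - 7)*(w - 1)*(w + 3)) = w^2 - 4*w - 21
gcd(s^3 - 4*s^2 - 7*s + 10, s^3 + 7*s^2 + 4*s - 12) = s^2 + s - 2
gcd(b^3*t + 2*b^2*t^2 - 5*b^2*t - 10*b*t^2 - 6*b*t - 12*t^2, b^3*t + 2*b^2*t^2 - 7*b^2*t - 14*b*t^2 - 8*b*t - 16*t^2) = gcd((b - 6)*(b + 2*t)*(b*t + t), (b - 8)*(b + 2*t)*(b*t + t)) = b^2*t + 2*b*t^2 + b*t + 2*t^2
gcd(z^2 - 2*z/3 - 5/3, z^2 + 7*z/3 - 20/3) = z - 5/3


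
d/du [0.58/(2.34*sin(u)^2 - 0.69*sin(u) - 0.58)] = (0.4002 - 2.7144*sin(u))*cos(u)/(-2.34*sin(u)^2 + 0.69*sin(u) + 0.58)^2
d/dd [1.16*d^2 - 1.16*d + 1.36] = 2.32*d - 1.16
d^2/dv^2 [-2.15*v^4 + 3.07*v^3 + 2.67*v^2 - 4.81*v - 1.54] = -25.8*v^2 + 18.42*v + 5.34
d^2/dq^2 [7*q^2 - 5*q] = 14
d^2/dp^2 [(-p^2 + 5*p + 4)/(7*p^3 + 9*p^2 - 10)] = 2*(-49*p^6 + 735*p^5 + 2121*p^4 + 1931*p^3 + 2802*p^2 + 2190*p + 260)/(343*p^9 + 1323*p^8 + 1701*p^7 - 741*p^6 - 3780*p^5 - 2430*p^4 + 2100*p^3 + 2700*p^2 - 1000)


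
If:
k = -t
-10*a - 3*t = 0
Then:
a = -3*t/10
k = -t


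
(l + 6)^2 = l^2 + 12*l + 36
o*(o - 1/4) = o^2 - o/4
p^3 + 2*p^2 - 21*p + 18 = (p - 3)*(p - 1)*(p + 6)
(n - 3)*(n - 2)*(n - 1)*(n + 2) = n^4 - 4*n^3 - n^2 + 16*n - 12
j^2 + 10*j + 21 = (j + 3)*(j + 7)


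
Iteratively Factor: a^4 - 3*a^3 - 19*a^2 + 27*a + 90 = (a - 5)*(a^3 + 2*a^2 - 9*a - 18) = (a - 5)*(a + 3)*(a^2 - a - 6) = (a - 5)*(a - 3)*(a + 3)*(a + 2)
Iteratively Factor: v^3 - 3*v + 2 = (v - 1)*(v^2 + v - 2) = (v - 1)^2*(v + 2)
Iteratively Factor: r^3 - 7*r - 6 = (r - 3)*(r^2 + 3*r + 2) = (r - 3)*(r + 2)*(r + 1)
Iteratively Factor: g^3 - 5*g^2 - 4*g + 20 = (g - 5)*(g^2 - 4) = (g - 5)*(g + 2)*(g - 2)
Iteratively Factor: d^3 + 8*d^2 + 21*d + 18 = (d + 3)*(d^2 + 5*d + 6) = (d + 2)*(d + 3)*(d + 3)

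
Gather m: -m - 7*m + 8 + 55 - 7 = 56 - 8*m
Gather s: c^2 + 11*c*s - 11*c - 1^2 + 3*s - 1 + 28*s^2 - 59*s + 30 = c^2 - 11*c + 28*s^2 + s*(11*c - 56) + 28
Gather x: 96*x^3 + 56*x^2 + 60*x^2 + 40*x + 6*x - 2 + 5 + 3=96*x^3 + 116*x^2 + 46*x + 6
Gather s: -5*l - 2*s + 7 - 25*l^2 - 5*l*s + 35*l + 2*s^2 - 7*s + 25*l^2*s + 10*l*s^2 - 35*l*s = -25*l^2 + 30*l + s^2*(10*l + 2) + s*(25*l^2 - 40*l - 9) + 7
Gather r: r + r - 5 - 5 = 2*r - 10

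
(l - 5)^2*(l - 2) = l^3 - 12*l^2 + 45*l - 50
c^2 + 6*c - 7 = (c - 1)*(c + 7)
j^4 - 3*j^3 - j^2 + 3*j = j*(j - 3)*(j - 1)*(j + 1)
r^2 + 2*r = r*(r + 2)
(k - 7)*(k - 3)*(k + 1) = k^3 - 9*k^2 + 11*k + 21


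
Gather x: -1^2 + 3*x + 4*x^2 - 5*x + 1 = 4*x^2 - 2*x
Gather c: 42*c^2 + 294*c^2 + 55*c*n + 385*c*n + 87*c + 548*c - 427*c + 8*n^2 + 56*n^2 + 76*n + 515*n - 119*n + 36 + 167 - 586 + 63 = 336*c^2 + c*(440*n + 208) + 64*n^2 + 472*n - 320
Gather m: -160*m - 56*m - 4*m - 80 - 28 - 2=-220*m - 110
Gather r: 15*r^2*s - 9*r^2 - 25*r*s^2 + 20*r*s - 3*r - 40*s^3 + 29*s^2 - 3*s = r^2*(15*s - 9) + r*(-25*s^2 + 20*s - 3) - 40*s^3 + 29*s^2 - 3*s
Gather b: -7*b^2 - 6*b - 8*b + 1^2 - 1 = -7*b^2 - 14*b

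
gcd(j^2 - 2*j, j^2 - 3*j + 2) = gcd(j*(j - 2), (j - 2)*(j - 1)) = j - 2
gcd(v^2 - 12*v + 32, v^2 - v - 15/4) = 1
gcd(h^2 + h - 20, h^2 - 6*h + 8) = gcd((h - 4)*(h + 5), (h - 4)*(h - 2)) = h - 4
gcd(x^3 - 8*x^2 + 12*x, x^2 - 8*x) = x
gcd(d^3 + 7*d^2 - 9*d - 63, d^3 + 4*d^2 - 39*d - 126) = d^2 + 10*d + 21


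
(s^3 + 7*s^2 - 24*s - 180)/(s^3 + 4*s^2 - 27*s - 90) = (s + 6)/(s + 3)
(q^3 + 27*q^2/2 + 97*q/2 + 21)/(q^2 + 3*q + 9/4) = 2*(2*q^3 + 27*q^2 + 97*q + 42)/(4*q^2 + 12*q + 9)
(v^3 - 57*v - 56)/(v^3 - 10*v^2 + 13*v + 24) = (v + 7)/(v - 3)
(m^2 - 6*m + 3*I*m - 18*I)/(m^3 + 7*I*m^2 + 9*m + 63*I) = (m - 6)/(m^2 + 4*I*m + 21)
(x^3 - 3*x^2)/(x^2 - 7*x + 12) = x^2/(x - 4)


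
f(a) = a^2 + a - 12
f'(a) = 2*a + 1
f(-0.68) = -12.22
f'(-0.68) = -0.36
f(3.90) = 7.11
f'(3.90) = 8.80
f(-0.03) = -12.03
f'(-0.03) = 0.94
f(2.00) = -6.00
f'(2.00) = 5.00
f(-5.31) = 10.89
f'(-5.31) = -9.62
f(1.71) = -7.37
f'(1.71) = 4.42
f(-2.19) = -9.39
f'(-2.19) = -3.38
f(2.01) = -5.95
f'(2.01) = 5.02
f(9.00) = 78.00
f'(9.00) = 19.00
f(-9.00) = 60.00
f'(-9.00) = -17.00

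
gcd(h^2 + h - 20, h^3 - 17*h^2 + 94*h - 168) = h - 4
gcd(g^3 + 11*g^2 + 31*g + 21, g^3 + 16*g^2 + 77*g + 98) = g + 7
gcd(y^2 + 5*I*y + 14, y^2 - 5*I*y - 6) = y - 2*I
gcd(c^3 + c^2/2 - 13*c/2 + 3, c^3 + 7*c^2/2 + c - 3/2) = c^2 + 5*c/2 - 3/2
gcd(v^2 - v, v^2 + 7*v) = v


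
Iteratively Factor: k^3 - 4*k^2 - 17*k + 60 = (k - 5)*(k^2 + k - 12) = (k - 5)*(k + 4)*(k - 3)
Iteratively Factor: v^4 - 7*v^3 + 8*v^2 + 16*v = (v - 4)*(v^3 - 3*v^2 - 4*v) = (v - 4)*(v + 1)*(v^2 - 4*v) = v*(v - 4)*(v + 1)*(v - 4)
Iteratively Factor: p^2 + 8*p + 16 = (p + 4)*(p + 4)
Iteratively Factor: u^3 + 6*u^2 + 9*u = (u)*(u^2 + 6*u + 9) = u*(u + 3)*(u + 3)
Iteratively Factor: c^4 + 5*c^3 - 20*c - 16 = (c + 1)*(c^3 + 4*c^2 - 4*c - 16) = (c - 2)*(c + 1)*(c^2 + 6*c + 8) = (c - 2)*(c + 1)*(c + 2)*(c + 4)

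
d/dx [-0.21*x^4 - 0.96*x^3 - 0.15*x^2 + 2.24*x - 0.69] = -0.84*x^3 - 2.88*x^2 - 0.3*x + 2.24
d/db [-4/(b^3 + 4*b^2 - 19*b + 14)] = 4*(3*b^2 + 8*b - 19)/(b^3 + 4*b^2 - 19*b + 14)^2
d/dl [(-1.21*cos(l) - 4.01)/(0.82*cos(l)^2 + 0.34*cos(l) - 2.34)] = (0.9922*sin(l)^2 - 6.5764*cos(l) - 5.187)*sin(l)/(0.82*cos(l)^2 + 0.34*cos(l) - 2.34)^2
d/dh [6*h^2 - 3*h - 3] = 12*h - 3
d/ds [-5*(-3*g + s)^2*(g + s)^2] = 10*(-2*g + 2*s)*(g + s)*(3*g - s)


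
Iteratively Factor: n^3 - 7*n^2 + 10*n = (n)*(n^2 - 7*n + 10) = n*(n - 5)*(n - 2)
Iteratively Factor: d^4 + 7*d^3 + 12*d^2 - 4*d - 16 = (d + 2)*(d^3 + 5*d^2 + 2*d - 8) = (d - 1)*(d + 2)*(d^2 + 6*d + 8) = (d - 1)*(d + 2)*(d + 4)*(d + 2)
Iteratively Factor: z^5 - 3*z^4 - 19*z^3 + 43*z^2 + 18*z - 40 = (z - 2)*(z^4 - z^3 - 21*z^2 + z + 20) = (z - 2)*(z + 4)*(z^3 - 5*z^2 - z + 5) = (z - 5)*(z - 2)*(z + 4)*(z^2 - 1) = (z - 5)*(z - 2)*(z + 1)*(z + 4)*(z - 1)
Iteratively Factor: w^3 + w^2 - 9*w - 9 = (w - 3)*(w^2 + 4*w + 3) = (w - 3)*(w + 3)*(w + 1)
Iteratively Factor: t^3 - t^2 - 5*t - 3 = (t + 1)*(t^2 - 2*t - 3) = (t - 3)*(t + 1)*(t + 1)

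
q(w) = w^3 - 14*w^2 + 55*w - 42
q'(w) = 3*w^2 - 28*w + 55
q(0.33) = -25.34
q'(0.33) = 46.09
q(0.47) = -19.14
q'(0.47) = 42.50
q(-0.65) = -83.94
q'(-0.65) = 74.47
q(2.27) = 22.41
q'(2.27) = 6.90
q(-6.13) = -1135.57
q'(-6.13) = 339.37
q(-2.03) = -219.71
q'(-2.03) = 124.20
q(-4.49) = -661.71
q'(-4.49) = 241.20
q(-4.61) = -691.05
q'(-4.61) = 247.84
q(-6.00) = -1092.00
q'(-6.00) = 331.00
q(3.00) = 24.00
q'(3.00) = -2.00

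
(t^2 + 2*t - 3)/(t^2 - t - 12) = (t - 1)/(t - 4)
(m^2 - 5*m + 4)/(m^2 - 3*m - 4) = (m - 1)/(m + 1)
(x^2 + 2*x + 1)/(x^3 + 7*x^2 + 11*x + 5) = 1/(x + 5)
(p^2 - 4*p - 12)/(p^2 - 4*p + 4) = (p^2 - 4*p - 12)/(p^2 - 4*p + 4)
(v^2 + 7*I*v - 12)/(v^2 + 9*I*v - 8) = (v^2 + 7*I*v - 12)/(v^2 + 9*I*v - 8)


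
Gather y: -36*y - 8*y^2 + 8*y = -8*y^2 - 28*y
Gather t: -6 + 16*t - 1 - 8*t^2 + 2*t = -8*t^2 + 18*t - 7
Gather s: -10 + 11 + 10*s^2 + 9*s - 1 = 10*s^2 + 9*s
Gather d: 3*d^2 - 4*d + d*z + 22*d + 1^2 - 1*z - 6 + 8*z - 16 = 3*d^2 + d*(z + 18) + 7*z - 21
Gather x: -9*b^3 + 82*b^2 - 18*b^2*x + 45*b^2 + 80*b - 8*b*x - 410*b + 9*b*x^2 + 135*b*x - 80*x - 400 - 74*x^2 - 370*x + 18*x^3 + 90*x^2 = -9*b^3 + 127*b^2 - 330*b + 18*x^3 + x^2*(9*b + 16) + x*(-18*b^2 + 127*b - 450) - 400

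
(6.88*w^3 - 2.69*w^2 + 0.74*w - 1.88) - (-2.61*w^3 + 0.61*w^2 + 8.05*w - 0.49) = 9.49*w^3 - 3.3*w^2 - 7.31*w - 1.39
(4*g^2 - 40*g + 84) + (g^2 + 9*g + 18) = 5*g^2 - 31*g + 102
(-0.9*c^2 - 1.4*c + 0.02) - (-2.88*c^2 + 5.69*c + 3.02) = 1.98*c^2 - 7.09*c - 3.0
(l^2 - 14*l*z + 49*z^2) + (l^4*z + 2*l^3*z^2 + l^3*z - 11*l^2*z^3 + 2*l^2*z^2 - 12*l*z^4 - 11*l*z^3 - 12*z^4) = l^4*z + 2*l^3*z^2 + l^3*z - 11*l^2*z^3 + 2*l^2*z^2 + l^2 - 12*l*z^4 - 11*l*z^3 - 14*l*z - 12*z^4 + 49*z^2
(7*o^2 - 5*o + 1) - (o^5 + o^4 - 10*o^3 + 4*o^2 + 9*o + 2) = -o^5 - o^4 + 10*o^3 + 3*o^2 - 14*o - 1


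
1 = 1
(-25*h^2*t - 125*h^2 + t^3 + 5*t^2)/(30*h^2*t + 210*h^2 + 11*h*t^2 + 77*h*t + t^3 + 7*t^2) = (-5*h*t - 25*h + t^2 + 5*t)/(6*h*t + 42*h + t^2 + 7*t)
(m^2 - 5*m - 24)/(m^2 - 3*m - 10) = (-m^2 + 5*m + 24)/(-m^2 + 3*m + 10)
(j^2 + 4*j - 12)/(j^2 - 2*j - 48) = (j - 2)/(j - 8)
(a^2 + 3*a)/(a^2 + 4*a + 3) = a/(a + 1)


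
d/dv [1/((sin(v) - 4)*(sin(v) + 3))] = (-sin(2*v) + cos(v))/((sin(v) - 4)^2*(sin(v) + 3)^2)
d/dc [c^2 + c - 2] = 2*c + 1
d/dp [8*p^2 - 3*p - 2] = 16*p - 3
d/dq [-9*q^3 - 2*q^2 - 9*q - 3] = -27*q^2 - 4*q - 9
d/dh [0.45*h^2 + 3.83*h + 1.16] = 0.9*h + 3.83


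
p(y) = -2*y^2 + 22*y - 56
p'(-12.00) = 70.00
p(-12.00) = -608.00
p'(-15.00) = 82.00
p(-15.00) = -836.00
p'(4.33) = 4.68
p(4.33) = 1.76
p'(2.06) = 13.76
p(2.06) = -19.17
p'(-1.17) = 26.68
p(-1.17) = -84.48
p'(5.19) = 1.24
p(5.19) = 4.31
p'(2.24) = 13.04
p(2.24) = -16.76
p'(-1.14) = 26.56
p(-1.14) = -83.68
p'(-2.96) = 33.84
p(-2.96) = -138.64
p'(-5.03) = 42.12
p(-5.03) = -217.26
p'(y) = 22 - 4*y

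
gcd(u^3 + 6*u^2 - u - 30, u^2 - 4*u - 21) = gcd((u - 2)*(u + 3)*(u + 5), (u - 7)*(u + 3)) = u + 3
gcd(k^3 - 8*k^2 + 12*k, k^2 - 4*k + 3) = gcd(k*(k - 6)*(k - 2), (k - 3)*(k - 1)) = 1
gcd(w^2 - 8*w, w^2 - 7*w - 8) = w - 8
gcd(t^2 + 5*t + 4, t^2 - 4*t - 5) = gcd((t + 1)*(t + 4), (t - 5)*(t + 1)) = t + 1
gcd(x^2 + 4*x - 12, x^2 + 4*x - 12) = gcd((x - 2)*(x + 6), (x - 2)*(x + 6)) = x^2 + 4*x - 12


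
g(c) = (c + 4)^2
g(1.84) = 34.11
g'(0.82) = 9.64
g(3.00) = 49.00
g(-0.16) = 14.75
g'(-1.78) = 4.44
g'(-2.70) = 2.60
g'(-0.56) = 6.88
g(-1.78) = 4.93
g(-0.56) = 11.83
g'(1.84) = 11.68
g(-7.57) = 12.74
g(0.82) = 23.23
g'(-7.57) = -7.14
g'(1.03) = 10.06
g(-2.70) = 1.69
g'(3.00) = 14.00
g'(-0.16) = 7.68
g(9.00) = 169.00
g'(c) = 2*c + 8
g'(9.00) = 26.00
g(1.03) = 25.30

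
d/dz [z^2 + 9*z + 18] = 2*z + 9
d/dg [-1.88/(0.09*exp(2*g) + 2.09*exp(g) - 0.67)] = (0.3384*exp(g) + 3.9292)*exp(g)/(0.09*exp(2*g) + 2.09*exp(g) - 0.67)^2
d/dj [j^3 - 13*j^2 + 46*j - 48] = 3*j^2 - 26*j + 46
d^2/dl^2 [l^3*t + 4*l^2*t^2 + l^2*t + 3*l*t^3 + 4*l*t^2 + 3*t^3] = 2*t*(3*l + 4*t + 1)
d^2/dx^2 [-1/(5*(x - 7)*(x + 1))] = 2*(-(x - 7)^2 - (x - 7)*(x + 1) - (x + 1)^2)/(5*(x - 7)^3*(x + 1)^3)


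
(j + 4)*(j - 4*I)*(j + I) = j^3 + 4*j^2 - 3*I*j^2 + 4*j - 12*I*j + 16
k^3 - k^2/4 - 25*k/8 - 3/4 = (k - 2)*(k + 1/4)*(k + 3/2)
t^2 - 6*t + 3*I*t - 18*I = (t - 6)*(t + 3*I)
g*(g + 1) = g^2 + g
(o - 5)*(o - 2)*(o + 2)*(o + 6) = o^4 + o^3 - 34*o^2 - 4*o + 120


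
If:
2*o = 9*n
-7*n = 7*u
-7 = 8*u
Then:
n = 7/8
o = 63/16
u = -7/8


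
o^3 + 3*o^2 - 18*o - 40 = (o - 4)*(o + 2)*(o + 5)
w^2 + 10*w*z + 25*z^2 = (w + 5*z)^2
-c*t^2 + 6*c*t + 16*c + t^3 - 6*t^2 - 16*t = (-c + t)*(t - 8)*(t + 2)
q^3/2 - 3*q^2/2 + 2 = (q/2 + 1/2)*(q - 2)^2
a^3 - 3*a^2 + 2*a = a*(a - 2)*(a - 1)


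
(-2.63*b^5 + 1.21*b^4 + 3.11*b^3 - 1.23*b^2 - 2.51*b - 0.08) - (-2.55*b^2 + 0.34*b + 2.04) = -2.63*b^5 + 1.21*b^4 + 3.11*b^3 + 1.32*b^2 - 2.85*b - 2.12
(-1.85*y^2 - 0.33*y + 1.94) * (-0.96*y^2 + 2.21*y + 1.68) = 1.776*y^4 - 3.7717*y^3 - 5.6997*y^2 + 3.733*y + 3.2592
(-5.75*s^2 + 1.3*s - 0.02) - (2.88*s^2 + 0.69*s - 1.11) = -8.63*s^2 + 0.61*s + 1.09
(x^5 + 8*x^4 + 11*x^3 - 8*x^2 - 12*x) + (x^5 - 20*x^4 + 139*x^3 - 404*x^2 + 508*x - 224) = 2*x^5 - 12*x^4 + 150*x^3 - 412*x^2 + 496*x - 224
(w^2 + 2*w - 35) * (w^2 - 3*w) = w^4 - w^3 - 41*w^2 + 105*w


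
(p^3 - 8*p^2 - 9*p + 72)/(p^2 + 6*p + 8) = (p^3 - 8*p^2 - 9*p + 72)/(p^2 + 6*p + 8)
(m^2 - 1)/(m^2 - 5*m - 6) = (m - 1)/(m - 6)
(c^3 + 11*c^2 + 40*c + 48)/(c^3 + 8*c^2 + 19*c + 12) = (c + 4)/(c + 1)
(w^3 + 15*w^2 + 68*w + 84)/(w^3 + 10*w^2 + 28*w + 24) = (w + 7)/(w + 2)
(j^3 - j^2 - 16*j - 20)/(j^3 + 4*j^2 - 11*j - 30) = (j^2 - 3*j - 10)/(j^2 + 2*j - 15)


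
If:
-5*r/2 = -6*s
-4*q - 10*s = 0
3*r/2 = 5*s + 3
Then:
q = 75/14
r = -36/7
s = -15/7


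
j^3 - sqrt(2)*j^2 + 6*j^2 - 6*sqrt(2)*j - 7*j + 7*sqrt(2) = (j - 1)*(j + 7)*(j - sqrt(2))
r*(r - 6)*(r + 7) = r^3 + r^2 - 42*r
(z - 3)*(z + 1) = z^2 - 2*z - 3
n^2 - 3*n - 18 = (n - 6)*(n + 3)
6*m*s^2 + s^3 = s^2*(6*m + s)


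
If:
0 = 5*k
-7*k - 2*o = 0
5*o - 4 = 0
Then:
No Solution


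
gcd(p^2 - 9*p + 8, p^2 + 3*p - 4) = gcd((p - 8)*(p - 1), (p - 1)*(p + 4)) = p - 1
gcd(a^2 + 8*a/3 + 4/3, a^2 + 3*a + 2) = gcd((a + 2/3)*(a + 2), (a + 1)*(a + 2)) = a + 2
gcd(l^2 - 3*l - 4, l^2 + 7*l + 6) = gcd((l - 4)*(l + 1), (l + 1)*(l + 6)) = l + 1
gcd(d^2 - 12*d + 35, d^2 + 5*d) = 1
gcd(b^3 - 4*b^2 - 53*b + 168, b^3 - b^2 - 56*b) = b^2 - b - 56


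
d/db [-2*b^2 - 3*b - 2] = -4*b - 3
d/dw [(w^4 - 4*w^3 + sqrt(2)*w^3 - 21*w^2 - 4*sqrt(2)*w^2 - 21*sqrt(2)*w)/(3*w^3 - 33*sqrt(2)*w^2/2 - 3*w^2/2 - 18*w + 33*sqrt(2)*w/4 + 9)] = 2*(4*w^6 - 44*sqrt(2)*w^5 - 4*w^5 - 24*w^4 + 135*sqrt(2)*w^4 + 32*sqrt(2)*w^3 + 284*w^3 - 652*w^2 - 141*sqrt(2)*w^2 - 504*w - 96*sqrt(2)*w - 252*sqrt(2))/(3*(8*w^6 - 88*sqrt(2)*w^5 - 8*w^5 + 88*sqrt(2)*w^4 + 390*w^4 - 388*w^3 + 506*sqrt(2)*w^3 - 528*sqrt(2)*w^2 + 385*w^2 - 288*w + 132*sqrt(2)*w + 72))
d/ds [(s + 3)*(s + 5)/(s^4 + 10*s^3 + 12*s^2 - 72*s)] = 2*(-s^4 - 11*s^3 - 44*s^2 - 45*s + 90)/(s^2*(s^5 + 14*s^4 + 40*s^3 - 144*s^2 - 432*s + 864))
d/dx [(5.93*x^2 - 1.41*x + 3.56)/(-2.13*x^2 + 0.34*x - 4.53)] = (-0.9871*x^2 - 38.5602*x + 5.1769)/(4.5369*x^4 - 1.4484*x^3 + 19.4134*x^2 - 3.0804*x + 20.5209)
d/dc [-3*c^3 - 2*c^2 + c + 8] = -9*c^2 - 4*c + 1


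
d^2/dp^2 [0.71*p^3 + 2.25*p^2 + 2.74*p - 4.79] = 4.26*p + 4.5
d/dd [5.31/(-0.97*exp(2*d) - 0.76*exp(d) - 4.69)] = (10.3014*exp(d) + 4.0356)*exp(d)/(0.97*exp(2*d) + 0.76*exp(d) + 4.69)^2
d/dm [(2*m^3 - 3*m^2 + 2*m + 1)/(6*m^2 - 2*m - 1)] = 2*m*(6*m^3 - 4*m^2 - 6*m - 3)/(36*m^4 - 24*m^3 - 8*m^2 + 4*m + 1)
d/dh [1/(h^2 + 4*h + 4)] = 2*(-h - 2)/(h^2 + 4*h + 4)^2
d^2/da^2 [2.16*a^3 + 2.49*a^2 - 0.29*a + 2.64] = 12.96*a + 4.98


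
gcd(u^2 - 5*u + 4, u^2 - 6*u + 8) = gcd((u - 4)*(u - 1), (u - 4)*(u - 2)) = u - 4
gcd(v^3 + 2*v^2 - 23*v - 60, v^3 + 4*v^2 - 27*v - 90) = v^2 - 2*v - 15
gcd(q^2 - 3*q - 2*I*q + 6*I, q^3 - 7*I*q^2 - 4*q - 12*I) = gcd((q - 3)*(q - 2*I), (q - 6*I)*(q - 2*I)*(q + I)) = q - 2*I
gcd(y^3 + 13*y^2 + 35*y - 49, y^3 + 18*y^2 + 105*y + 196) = y^2 + 14*y + 49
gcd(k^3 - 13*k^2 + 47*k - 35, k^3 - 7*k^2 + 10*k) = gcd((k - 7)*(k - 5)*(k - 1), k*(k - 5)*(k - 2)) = k - 5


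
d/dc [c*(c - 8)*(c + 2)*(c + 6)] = 4*c^3 - 104*c - 96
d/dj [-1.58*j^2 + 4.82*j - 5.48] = 4.82 - 3.16*j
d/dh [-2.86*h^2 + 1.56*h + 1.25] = 1.56 - 5.72*h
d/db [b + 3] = 1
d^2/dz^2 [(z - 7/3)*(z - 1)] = 2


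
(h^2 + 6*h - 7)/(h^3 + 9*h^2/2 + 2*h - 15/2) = 2*(h + 7)/(2*h^2 + 11*h + 15)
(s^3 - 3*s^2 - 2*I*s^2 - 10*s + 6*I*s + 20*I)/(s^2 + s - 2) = (s^2 - s*(5 + 2*I) + 10*I)/(s - 1)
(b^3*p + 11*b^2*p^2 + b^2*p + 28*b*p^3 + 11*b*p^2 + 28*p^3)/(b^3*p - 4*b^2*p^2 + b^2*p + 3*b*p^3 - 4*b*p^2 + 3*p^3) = (b^2 + 11*b*p + 28*p^2)/(b^2 - 4*b*p + 3*p^2)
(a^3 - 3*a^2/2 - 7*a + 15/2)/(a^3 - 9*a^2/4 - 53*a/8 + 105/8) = 4*(a - 1)/(4*a - 7)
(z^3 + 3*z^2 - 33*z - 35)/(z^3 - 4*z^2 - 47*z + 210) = (z + 1)/(z - 6)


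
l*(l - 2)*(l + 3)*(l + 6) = l^4 + 7*l^3 - 36*l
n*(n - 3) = n^2 - 3*n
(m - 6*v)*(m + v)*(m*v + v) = m^3*v - 5*m^2*v^2 + m^2*v - 6*m*v^3 - 5*m*v^2 - 6*v^3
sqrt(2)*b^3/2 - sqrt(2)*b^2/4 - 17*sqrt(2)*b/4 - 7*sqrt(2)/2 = (b - 7/2)*(b + 2)*(sqrt(2)*b/2 + sqrt(2)/2)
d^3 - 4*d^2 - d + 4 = (d - 4)*(d - 1)*(d + 1)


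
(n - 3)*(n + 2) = n^2 - n - 6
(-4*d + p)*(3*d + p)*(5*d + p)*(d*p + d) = -60*d^4*p - 60*d^4 - 17*d^3*p^2 - 17*d^3*p + 4*d^2*p^3 + 4*d^2*p^2 + d*p^4 + d*p^3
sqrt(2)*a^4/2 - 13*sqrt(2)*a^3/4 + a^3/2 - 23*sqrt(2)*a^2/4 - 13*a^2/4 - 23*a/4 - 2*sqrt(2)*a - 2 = (a - 8)*(a + 1/2)*(a + 1)*(sqrt(2)*a/2 + 1/2)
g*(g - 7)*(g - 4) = g^3 - 11*g^2 + 28*g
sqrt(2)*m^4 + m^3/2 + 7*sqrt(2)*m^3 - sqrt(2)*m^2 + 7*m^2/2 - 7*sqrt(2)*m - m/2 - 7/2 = (m - 1)*(m + 1)*(m + 7)*(sqrt(2)*m + 1/2)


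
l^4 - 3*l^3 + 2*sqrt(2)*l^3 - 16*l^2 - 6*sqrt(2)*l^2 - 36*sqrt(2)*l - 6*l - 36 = (l - 6)*(l + 3)*(l + sqrt(2))^2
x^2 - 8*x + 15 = (x - 5)*(x - 3)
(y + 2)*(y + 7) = y^2 + 9*y + 14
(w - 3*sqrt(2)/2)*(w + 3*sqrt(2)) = w^2 + 3*sqrt(2)*w/2 - 9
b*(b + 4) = b^2 + 4*b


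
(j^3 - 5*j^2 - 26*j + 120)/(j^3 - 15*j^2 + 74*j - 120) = (j + 5)/(j - 5)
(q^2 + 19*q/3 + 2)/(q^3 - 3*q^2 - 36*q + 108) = (q + 1/3)/(q^2 - 9*q + 18)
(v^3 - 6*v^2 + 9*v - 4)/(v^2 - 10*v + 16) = (v^3 - 6*v^2 + 9*v - 4)/(v^2 - 10*v + 16)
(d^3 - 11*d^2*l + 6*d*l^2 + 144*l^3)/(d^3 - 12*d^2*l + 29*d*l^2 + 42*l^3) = (d^2 - 5*d*l - 24*l^2)/(d^2 - 6*d*l - 7*l^2)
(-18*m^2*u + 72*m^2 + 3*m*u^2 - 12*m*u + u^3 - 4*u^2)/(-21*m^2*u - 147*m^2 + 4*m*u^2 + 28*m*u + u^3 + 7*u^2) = (6*m*u - 24*m + u^2 - 4*u)/(7*m*u + 49*m + u^2 + 7*u)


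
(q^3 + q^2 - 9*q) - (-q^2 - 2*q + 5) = q^3 + 2*q^2 - 7*q - 5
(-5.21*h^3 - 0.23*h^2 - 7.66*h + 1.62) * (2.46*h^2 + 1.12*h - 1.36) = -12.8166*h^5 - 6.401*h^4 - 12.0156*h^3 - 4.2812*h^2 + 12.232*h - 2.2032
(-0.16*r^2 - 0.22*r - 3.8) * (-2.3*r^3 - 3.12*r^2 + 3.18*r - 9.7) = 0.368*r^5 + 1.0052*r^4 + 8.9176*r^3 + 12.7084*r^2 - 9.95*r + 36.86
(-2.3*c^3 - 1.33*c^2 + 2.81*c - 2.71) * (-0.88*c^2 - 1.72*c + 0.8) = 2.024*c^5 + 5.1264*c^4 - 2.0252*c^3 - 3.5124*c^2 + 6.9092*c - 2.168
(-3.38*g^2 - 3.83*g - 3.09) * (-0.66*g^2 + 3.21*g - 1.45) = 2.2308*g^4 - 8.322*g^3 - 5.3539*g^2 - 4.3654*g + 4.4805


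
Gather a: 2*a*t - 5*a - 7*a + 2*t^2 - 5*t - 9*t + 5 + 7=a*(2*t - 12) + 2*t^2 - 14*t + 12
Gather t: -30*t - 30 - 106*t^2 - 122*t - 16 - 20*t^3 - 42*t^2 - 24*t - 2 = -20*t^3 - 148*t^2 - 176*t - 48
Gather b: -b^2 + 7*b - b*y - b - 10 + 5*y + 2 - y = -b^2 + b*(6 - y) + 4*y - 8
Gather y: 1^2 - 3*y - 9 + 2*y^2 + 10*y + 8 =2*y^2 + 7*y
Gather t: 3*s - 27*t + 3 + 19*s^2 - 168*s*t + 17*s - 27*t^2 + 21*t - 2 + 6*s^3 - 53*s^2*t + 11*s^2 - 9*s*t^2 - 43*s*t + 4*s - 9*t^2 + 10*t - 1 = 6*s^3 + 30*s^2 + 24*s + t^2*(-9*s - 36) + t*(-53*s^2 - 211*s + 4)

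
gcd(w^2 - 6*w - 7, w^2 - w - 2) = w + 1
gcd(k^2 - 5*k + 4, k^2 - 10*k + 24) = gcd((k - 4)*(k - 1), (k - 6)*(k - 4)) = k - 4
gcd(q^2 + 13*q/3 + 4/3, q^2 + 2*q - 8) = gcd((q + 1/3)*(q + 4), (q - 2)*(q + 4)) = q + 4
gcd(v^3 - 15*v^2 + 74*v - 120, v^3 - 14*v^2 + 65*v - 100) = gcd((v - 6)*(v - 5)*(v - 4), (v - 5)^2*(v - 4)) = v^2 - 9*v + 20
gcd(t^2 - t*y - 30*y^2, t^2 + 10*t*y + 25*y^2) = t + 5*y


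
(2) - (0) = 2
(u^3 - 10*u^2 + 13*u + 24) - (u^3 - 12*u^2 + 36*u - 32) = 2*u^2 - 23*u + 56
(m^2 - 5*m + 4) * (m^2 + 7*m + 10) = m^4 + 2*m^3 - 21*m^2 - 22*m + 40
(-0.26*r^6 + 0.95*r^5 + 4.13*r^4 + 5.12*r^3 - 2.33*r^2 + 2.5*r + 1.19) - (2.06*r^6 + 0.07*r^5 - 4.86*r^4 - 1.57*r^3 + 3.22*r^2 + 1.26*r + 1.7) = -2.32*r^6 + 0.88*r^5 + 8.99*r^4 + 6.69*r^3 - 5.55*r^2 + 1.24*r - 0.51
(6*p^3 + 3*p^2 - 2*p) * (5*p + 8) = 30*p^4 + 63*p^3 + 14*p^2 - 16*p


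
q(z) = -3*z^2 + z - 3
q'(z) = 1 - 6*z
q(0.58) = -3.43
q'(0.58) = -2.48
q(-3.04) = -33.76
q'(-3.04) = 19.24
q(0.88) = -4.44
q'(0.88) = -4.28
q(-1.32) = -9.55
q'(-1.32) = 8.92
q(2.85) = -24.52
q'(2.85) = -16.10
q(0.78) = -4.05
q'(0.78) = -3.68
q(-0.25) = -3.44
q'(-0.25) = 2.50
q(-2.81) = -29.50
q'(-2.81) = 17.86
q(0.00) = -3.00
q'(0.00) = 1.00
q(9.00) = -237.00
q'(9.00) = -53.00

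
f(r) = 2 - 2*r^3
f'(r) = -6*r^2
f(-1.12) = 4.81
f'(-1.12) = -7.53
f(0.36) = 1.91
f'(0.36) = -0.78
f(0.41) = 1.86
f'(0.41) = -1.01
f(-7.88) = 980.61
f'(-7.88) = -372.57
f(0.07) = 2.00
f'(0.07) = -0.03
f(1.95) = -12.83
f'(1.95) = -22.82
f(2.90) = -46.78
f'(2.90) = -50.46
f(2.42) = -26.34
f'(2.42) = -35.14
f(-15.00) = 6752.00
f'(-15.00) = -1350.00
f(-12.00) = 3458.00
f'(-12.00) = -864.00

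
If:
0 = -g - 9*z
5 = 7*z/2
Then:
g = -90/7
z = 10/7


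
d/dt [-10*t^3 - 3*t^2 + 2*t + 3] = -30*t^2 - 6*t + 2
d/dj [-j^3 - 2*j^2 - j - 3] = -3*j^2 - 4*j - 1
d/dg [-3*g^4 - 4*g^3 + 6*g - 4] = -12*g^3 - 12*g^2 + 6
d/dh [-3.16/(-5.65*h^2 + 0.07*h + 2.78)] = (0.2212 - 35.708*h)/(-5.65*h^2 + 0.07*h + 2.78)^2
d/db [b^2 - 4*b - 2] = 2*b - 4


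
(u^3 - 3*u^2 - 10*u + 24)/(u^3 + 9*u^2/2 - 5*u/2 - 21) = 2*(u - 4)/(2*u + 7)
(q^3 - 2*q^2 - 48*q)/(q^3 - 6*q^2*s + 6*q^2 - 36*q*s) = (q - 8)/(q - 6*s)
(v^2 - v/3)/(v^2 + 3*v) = (v - 1/3)/(v + 3)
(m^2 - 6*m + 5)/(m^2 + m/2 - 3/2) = 2*(m - 5)/(2*m + 3)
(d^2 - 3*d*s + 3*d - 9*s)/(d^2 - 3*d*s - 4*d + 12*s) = (d + 3)/(d - 4)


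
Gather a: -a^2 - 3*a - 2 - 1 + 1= -a^2 - 3*a - 2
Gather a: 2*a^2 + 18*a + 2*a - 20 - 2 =2*a^2 + 20*a - 22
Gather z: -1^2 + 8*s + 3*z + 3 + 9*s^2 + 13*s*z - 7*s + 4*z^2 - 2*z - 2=9*s^2 + s + 4*z^2 + z*(13*s + 1)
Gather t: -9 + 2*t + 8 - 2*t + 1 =0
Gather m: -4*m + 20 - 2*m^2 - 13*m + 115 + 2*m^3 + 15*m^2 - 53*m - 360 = 2*m^3 + 13*m^2 - 70*m - 225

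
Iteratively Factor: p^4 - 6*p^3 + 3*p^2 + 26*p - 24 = (p - 4)*(p^3 - 2*p^2 - 5*p + 6) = (p - 4)*(p + 2)*(p^2 - 4*p + 3) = (p - 4)*(p - 3)*(p + 2)*(p - 1)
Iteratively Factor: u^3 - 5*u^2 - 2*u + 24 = (u - 4)*(u^2 - u - 6) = (u - 4)*(u + 2)*(u - 3)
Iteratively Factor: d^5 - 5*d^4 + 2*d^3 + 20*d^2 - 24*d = (d - 2)*(d^4 - 3*d^3 - 4*d^2 + 12*d) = (d - 2)^2*(d^3 - d^2 - 6*d) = d*(d - 2)^2*(d^2 - d - 6) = d*(d - 2)^2*(d + 2)*(d - 3)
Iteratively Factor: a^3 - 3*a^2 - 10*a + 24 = (a + 3)*(a^2 - 6*a + 8) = (a - 4)*(a + 3)*(a - 2)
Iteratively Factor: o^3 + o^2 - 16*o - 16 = (o + 1)*(o^2 - 16) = (o - 4)*(o + 1)*(o + 4)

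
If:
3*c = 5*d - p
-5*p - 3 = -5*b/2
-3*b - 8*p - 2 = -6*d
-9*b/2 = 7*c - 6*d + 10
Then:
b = -788/895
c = -1918/895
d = -1337/895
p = -931/895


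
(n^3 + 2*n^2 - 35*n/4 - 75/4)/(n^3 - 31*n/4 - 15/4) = (2*n + 5)/(2*n + 1)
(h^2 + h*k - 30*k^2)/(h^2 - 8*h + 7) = (h^2 + h*k - 30*k^2)/(h^2 - 8*h + 7)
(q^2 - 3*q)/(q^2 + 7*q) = (q - 3)/(q + 7)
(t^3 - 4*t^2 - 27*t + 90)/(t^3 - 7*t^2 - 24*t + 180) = (t - 3)/(t - 6)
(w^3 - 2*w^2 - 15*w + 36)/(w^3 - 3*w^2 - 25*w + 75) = (w^2 + w - 12)/(w^2 - 25)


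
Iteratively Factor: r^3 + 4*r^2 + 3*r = (r + 3)*(r^2 + r) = r*(r + 3)*(r + 1)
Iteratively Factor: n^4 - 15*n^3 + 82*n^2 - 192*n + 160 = (n - 2)*(n^3 - 13*n^2 + 56*n - 80) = (n - 4)*(n - 2)*(n^2 - 9*n + 20) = (n - 4)^2*(n - 2)*(n - 5)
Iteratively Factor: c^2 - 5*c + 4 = (c - 1)*(c - 4)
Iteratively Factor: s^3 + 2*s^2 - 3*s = (s + 3)*(s^2 - s) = s*(s + 3)*(s - 1)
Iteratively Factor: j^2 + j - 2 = (j + 2)*(j - 1)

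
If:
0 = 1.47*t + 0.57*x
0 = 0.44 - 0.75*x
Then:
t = -0.23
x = 0.59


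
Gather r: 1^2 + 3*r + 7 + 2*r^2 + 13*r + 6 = 2*r^2 + 16*r + 14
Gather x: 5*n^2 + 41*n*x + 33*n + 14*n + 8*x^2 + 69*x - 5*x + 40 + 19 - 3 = 5*n^2 + 47*n + 8*x^2 + x*(41*n + 64) + 56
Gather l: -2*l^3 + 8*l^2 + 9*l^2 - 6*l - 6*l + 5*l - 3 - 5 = -2*l^3 + 17*l^2 - 7*l - 8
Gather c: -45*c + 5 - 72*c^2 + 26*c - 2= -72*c^2 - 19*c + 3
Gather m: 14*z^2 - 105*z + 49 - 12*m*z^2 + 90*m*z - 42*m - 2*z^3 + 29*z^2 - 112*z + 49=m*(-12*z^2 + 90*z - 42) - 2*z^3 + 43*z^2 - 217*z + 98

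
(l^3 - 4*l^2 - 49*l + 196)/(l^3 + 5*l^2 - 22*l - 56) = (l - 7)/(l + 2)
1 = 1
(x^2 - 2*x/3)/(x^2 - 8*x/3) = (3*x - 2)/(3*x - 8)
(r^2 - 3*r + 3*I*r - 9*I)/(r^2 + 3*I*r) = (r - 3)/r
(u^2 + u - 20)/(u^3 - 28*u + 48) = (u + 5)/(u^2 + 4*u - 12)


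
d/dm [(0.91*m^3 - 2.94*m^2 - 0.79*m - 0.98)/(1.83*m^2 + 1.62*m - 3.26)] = (1.6653*m^4 + 2.9484*m^3 - 12.2169*m^2 + 22.7556*m + 4.163)/(3.3489*m^4 + 5.9292*m^3 - 9.3072*m^2 - 10.5624*m + 10.6276)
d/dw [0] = 0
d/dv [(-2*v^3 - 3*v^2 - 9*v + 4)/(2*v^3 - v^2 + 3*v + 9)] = (8*v^4 + 24*v^3 - 96*v^2 - 46*v - 93)/(4*v^6 - 4*v^5 + 13*v^4 + 30*v^3 - 9*v^2 + 54*v + 81)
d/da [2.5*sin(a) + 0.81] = 2.5*cos(a)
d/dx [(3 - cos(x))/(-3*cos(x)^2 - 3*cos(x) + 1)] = (3*cos(x)^2 - 18*cos(x) - 8)*sin(x)/(-3*sin(x)^2 + 3*cos(x) + 2)^2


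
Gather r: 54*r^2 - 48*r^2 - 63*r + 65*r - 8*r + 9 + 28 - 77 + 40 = 6*r^2 - 6*r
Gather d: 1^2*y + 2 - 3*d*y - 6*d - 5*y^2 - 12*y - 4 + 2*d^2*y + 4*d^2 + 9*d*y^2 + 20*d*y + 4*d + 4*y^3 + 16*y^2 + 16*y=d^2*(2*y + 4) + d*(9*y^2 + 17*y - 2) + 4*y^3 + 11*y^2 + 5*y - 2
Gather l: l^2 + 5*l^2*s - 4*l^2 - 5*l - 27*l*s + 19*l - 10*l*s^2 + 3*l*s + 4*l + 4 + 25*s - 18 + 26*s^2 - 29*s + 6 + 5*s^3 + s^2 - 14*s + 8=l^2*(5*s - 3) + l*(-10*s^2 - 24*s + 18) + 5*s^3 + 27*s^2 - 18*s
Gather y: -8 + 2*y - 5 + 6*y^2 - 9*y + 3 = 6*y^2 - 7*y - 10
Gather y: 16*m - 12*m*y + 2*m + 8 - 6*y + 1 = 18*m + y*(-12*m - 6) + 9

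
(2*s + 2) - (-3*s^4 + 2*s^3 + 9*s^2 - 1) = 3*s^4 - 2*s^3 - 9*s^2 + 2*s + 3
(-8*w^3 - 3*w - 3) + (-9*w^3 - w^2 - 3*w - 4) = -17*w^3 - w^2 - 6*w - 7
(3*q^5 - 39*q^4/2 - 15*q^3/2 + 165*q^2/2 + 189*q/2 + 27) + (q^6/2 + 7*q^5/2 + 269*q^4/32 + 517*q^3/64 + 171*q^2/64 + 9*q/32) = q^6/2 + 13*q^5/2 - 355*q^4/32 + 37*q^3/64 + 5451*q^2/64 + 3033*q/32 + 27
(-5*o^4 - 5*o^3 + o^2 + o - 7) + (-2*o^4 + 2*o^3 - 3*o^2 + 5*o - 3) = -7*o^4 - 3*o^3 - 2*o^2 + 6*o - 10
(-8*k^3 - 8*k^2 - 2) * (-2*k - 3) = 16*k^4 + 40*k^3 + 24*k^2 + 4*k + 6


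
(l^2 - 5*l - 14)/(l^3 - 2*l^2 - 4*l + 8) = (l - 7)/(l^2 - 4*l + 4)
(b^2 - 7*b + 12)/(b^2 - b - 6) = (b - 4)/(b + 2)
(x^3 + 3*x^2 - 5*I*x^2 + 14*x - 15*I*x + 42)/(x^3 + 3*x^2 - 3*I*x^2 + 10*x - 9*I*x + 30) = (x - 7*I)/(x - 5*I)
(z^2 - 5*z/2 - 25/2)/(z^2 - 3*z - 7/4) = 2*(-2*z^2 + 5*z + 25)/(-4*z^2 + 12*z + 7)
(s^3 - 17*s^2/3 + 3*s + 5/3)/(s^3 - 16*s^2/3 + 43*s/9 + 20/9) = 3*(s^2 - 6*s + 5)/(3*s^2 - 17*s + 20)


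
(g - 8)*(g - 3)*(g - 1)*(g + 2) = g^4 - 10*g^3 + 11*g^2 + 46*g - 48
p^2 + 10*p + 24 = (p + 4)*(p + 6)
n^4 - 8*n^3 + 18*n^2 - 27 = (n - 3)^3*(n + 1)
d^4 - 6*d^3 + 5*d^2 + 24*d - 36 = (d - 3)^2*(d - 2)*(d + 2)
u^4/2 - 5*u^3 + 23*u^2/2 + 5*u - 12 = (u/2 + 1/2)*(u - 6)*(u - 4)*(u - 1)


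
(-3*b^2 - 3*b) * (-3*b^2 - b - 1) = 9*b^4 + 12*b^3 + 6*b^2 + 3*b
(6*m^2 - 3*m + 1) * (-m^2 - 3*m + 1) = -6*m^4 - 15*m^3 + 14*m^2 - 6*m + 1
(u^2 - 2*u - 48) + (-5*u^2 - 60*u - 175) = -4*u^2 - 62*u - 223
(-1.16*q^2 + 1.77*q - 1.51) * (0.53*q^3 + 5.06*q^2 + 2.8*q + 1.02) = -0.6148*q^5 - 4.9315*q^4 + 4.9079*q^3 - 3.8678*q^2 - 2.4226*q - 1.5402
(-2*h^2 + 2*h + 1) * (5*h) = -10*h^3 + 10*h^2 + 5*h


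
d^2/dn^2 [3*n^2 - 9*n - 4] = 6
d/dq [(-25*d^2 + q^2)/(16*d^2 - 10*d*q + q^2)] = 2*(q*(16*d^2 - 10*d*q + q^2) - (5*d - q)*(25*d^2 - q^2))/(16*d^2 - 10*d*q + q^2)^2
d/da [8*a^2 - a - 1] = 16*a - 1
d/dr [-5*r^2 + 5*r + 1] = 5 - 10*r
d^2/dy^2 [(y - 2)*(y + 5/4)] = 2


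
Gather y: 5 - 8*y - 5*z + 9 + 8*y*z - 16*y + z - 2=y*(8*z - 24) - 4*z + 12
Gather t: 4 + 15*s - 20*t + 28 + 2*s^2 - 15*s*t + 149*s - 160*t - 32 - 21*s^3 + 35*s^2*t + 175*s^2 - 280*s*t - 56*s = -21*s^3 + 177*s^2 + 108*s + t*(35*s^2 - 295*s - 180)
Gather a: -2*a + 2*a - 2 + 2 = 0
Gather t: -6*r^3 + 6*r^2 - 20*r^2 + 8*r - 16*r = -6*r^3 - 14*r^2 - 8*r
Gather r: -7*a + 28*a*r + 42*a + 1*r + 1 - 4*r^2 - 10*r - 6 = 35*a - 4*r^2 + r*(28*a - 9) - 5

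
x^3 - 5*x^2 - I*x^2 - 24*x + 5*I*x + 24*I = (x - 8)*(x + 3)*(x - I)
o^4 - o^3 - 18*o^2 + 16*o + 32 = (o - 4)*(o - 2)*(o + 1)*(o + 4)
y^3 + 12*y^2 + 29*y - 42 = (y - 1)*(y + 6)*(y + 7)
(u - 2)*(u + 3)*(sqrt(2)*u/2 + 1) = sqrt(2)*u^3/2 + sqrt(2)*u^2/2 + u^2 - 3*sqrt(2)*u + u - 6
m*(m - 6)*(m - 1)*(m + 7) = m^4 - 43*m^2 + 42*m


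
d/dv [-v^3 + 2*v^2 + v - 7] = -3*v^2 + 4*v + 1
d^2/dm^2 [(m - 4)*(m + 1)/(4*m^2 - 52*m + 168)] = (5*m^3 - 69*m^2 + 267*m - 191)/(m^6 - 39*m^5 + 633*m^4 - 5473*m^3 + 26586*m^2 - 68796*m + 74088)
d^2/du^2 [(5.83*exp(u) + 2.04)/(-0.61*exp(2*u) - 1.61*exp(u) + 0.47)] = (-2.169343*exp(4*u) + 2.68930699999999*exp(3*u) - 16.039218*exp(2*u) - 12.038917*exp(u) - 2.831515)*exp(u)/(0.226981*exp(6*u) + 1.797243*exp(5*u) + 4.218882*exp(4*u) + 1.403759*exp(3*u) - 3.250614*exp(2*u) + 1.066947*exp(u) - 0.103823)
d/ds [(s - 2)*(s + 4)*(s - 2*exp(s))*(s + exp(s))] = -s^3*exp(s) + 4*s^3 - 4*s^2*exp(2*s) - 5*s^2*exp(s) + 6*s^2 - 12*s*exp(2*s) + 4*s*exp(s) - 16*s + 28*exp(2*s) + 8*exp(s)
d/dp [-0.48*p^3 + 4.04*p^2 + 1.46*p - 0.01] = -1.44*p^2 + 8.08*p + 1.46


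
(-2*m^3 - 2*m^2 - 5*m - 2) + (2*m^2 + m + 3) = -2*m^3 - 4*m + 1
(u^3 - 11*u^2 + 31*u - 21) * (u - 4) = u^4 - 15*u^3 + 75*u^2 - 145*u + 84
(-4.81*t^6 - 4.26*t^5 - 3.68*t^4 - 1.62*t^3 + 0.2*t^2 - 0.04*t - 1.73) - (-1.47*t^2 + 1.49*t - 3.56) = -4.81*t^6 - 4.26*t^5 - 3.68*t^4 - 1.62*t^3 + 1.67*t^2 - 1.53*t + 1.83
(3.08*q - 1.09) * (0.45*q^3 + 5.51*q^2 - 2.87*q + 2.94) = 1.386*q^4 + 16.4803*q^3 - 14.8455*q^2 + 12.1835*q - 3.2046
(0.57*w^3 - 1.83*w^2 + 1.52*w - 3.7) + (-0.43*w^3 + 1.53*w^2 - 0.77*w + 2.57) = 0.14*w^3 - 0.3*w^2 + 0.75*w - 1.13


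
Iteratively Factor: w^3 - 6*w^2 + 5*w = (w)*(w^2 - 6*w + 5) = w*(w - 5)*(w - 1)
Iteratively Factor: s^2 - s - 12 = (s + 3)*(s - 4)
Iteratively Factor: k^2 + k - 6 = (k - 2)*(k + 3)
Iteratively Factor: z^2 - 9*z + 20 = (z - 5)*(z - 4)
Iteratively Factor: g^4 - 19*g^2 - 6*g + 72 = (g - 4)*(g^3 + 4*g^2 - 3*g - 18) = (g - 4)*(g + 3)*(g^2 + g - 6) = (g - 4)*(g + 3)^2*(g - 2)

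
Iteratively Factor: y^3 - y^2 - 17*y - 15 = (y - 5)*(y^2 + 4*y + 3) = (y - 5)*(y + 3)*(y + 1)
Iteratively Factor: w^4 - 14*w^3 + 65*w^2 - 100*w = (w - 5)*(w^3 - 9*w^2 + 20*w) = (w - 5)*(w - 4)*(w^2 - 5*w) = (w - 5)^2*(w - 4)*(w)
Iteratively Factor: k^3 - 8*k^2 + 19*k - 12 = (k - 4)*(k^2 - 4*k + 3) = (k - 4)*(k - 3)*(k - 1)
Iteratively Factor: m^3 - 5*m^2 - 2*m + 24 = (m + 2)*(m^2 - 7*m + 12) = (m - 4)*(m + 2)*(m - 3)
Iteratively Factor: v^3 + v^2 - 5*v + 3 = (v - 1)*(v^2 + 2*v - 3) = (v - 1)^2*(v + 3)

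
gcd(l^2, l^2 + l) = l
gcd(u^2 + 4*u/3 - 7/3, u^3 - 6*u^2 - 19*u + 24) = u - 1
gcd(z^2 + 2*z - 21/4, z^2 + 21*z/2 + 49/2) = z + 7/2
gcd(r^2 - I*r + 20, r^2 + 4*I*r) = r + 4*I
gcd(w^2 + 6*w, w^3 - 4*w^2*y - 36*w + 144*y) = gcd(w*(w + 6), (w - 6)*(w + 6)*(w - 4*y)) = w + 6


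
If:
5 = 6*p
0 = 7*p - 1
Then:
No Solution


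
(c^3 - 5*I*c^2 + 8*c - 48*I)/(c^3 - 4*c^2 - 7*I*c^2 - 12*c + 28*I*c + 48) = (c^2 - I*c + 12)/(c^2 - c*(4 + 3*I) + 12*I)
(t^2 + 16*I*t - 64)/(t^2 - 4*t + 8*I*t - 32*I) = (t + 8*I)/(t - 4)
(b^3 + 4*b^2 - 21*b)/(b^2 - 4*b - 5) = b*(-b^2 - 4*b + 21)/(-b^2 + 4*b + 5)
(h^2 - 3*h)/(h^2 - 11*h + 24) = h/(h - 8)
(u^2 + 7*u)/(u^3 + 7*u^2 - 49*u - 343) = u/(u^2 - 49)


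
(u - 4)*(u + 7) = u^2 + 3*u - 28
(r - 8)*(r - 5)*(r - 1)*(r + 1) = r^4 - 13*r^3 + 39*r^2 + 13*r - 40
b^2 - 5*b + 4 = (b - 4)*(b - 1)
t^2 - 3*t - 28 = (t - 7)*(t + 4)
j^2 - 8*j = j*(j - 8)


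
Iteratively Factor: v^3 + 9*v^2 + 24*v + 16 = (v + 4)*(v^2 + 5*v + 4) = (v + 1)*(v + 4)*(v + 4)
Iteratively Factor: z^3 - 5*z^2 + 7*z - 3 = (z - 3)*(z^2 - 2*z + 1) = (z - 3)*(z - 1)*(z - 1)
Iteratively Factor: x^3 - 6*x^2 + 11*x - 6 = (x - 2)*(x^2 - 4*x + 3) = (x - 2)*(x - 1)*(x - 3)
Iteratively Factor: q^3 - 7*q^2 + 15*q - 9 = (q - 1)*(q^2 - 6*q + 9) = (q - 3)*(q - 1)*(q - 3)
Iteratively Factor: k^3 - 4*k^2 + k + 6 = (k - 3)*(k^2 - k - 2) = (k - 3)*(k - 2)*(k + 1)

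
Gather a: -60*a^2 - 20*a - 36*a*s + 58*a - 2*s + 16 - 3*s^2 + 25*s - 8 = -60*a^2 + a*(38 - 36*s) - 3*s^2 + 23*s + 8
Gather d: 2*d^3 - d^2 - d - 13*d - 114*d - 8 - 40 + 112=2*d^3 - d^2 - 128*d + 64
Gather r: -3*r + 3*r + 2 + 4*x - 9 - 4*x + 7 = 0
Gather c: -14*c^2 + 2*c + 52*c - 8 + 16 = -14*c^2 + 54*c + 8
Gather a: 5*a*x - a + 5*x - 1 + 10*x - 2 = a*(5*x - 1) + 15*x - 3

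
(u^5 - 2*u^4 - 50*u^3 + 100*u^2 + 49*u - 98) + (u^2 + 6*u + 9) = u^5 - 2*u^4 - 50*u^3 + 101*u^2 + 55*u - 89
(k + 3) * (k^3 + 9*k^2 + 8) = k^4 + 12*k^3 + 27*k^2 + 8*k + 24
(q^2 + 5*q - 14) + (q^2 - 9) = 2*q^2 + 5*q - 23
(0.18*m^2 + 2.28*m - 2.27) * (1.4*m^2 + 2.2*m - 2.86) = 0.252*m^4 + 3.588*m^3 + 1.3232*m^2 - 11.5148*m + 6.4922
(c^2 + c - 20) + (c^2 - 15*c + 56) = 2*c^2 - 14*c + 36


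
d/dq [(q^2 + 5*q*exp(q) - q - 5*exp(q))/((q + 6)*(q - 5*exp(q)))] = ((q + 6)*(q - 5*exp(q))*(5*q*exp(q) + 2*q - 1) + (q + 6)*(5*exp(q) - 1)*(q^2 + 5*q*exp(q) - q - 5*exp(q)) + (q - 5*exp(q))*(-q^2 - 5*q*exp(q) + q + 5*exp(q)))/((q + 6)^2*(q - 5*exp(q))^2)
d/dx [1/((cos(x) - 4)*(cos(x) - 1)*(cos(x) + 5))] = 3*(cos(x)^2 - 7)*sin(x)/((cos(x) - 4)^2*(cos(x) - 1)^2*(cos(x) + 5)^2)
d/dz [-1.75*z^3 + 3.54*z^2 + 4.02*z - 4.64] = -5.25*z^2 + 7.08*z + 4.02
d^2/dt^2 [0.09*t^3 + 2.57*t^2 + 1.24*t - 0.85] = 0.54*t + 5.14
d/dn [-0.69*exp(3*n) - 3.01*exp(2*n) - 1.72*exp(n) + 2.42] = (-2.07*exp(2*n) - 6.02*exp(n) - 1.72)*exp(n)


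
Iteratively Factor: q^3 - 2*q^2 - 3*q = (q - 3)*(q^2 + q) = q*(q - 3)*(q + 1)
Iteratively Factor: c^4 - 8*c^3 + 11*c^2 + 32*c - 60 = (c - 5)*(c^3 - 3*c^2 - 4*c + 12) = (c - 5)*(c - 3)*(c^2 - 4) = (c - 5)*(c - 3)*(c - 2)*(c + 2)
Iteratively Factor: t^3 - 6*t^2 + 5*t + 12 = (t + 1)*(t^2 - 7*t + 12) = (t - 4)*(t + 1)*(t - 3)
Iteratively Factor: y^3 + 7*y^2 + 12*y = (y)*(y^2 + 7*y + 12) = y*(y + 4)*(y + 3)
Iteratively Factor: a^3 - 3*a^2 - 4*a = (a - 4)*(a^2 + a) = (a - 4)*(a + 1)*(a)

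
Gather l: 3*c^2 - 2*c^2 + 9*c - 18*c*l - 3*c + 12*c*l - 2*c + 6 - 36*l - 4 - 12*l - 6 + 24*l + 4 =c^2 + 4*c + l*(-6*c - 24)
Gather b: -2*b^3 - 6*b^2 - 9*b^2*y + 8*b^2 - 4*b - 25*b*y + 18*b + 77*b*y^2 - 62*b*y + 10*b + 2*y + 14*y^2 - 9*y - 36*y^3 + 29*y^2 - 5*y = -2*b^3 + b^2*(2 - 9*y) + b*(77*y^2 - 87*y + 24) - 36*y^3 + 43*y^2 - 12*y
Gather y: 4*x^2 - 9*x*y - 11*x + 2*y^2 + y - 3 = 4*x^2 - 11*x + 2*y^2 + y*(1 - 9*x) - 3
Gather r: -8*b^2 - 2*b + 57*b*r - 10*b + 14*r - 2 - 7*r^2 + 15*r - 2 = -8*b^2 - 12*b - 7*r^2 + r*(57*b + 29) - 4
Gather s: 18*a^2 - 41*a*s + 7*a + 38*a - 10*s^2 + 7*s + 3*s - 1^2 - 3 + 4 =18*a^2 + 45*a - 10*s^2 + s*(10 - 41*a)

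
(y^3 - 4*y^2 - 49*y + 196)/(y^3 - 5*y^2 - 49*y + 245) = (y - 4)/(y - 5)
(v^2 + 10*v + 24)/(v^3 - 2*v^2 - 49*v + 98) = (v^2 + 10*v + 24)/(v^3 - 2*v^2 - 49*v + 98)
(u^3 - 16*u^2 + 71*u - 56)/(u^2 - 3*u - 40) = (u^2 - 8*u + 7)/(u + 5)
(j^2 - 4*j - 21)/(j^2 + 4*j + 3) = (j - 7)/(j + 1)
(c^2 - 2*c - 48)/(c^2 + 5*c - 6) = (c - 8)/(c - 1)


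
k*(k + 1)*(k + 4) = k^3 + 5*k^2 + 4*k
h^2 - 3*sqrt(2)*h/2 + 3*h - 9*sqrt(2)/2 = (h + 3)*(h - 3*sqrt(2)/2)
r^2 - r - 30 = (r - 6)*(r + 5)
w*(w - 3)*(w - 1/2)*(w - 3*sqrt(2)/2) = w^4 - 7*w^3/2 - 3*sqrt(2)*w^3/2 + 3*w^2/2 + 21*sqrt(2)*w^2/4 - 9*sqrt(2)*w/4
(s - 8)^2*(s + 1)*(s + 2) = s^4 - 13*s^3 + 18*s^2 + 160*s + 128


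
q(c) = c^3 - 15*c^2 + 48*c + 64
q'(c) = 3*c^2 - 30*c + 48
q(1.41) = 104.66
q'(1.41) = 11.66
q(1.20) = 101.73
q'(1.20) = 16.32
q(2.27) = 107.36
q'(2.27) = -4.64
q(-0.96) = 3.21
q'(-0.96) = 79.56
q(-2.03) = -103.62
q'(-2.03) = 121.26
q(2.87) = 101.85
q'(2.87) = -13.39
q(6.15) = 24.47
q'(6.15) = -23.03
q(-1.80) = -76.83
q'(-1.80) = 111.72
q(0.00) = 64.00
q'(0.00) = 48.00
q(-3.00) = -242.00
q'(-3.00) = 165.00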